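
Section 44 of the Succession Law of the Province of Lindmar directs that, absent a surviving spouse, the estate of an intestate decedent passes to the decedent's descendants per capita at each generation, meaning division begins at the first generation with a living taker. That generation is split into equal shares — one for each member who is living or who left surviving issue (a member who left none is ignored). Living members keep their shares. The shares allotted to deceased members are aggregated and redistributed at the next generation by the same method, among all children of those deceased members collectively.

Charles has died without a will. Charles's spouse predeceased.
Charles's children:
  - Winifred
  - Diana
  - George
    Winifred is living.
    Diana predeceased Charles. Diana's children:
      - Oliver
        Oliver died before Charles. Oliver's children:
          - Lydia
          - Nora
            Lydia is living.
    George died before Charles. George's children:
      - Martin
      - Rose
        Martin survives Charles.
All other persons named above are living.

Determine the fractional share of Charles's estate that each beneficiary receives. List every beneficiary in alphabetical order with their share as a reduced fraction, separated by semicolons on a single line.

There is no surviving spouse, so the entire estate passes to Charles's descendants per capita at each generation.
At generation 1 (Winifred, Diana, George) there are 3 shares of (1)/3 = 1/3 each.
Living: Winifred — each takes 1/3.
Deceased: Diana and George. Their combined 2/3 is pooled and carried to generation 2.
At generation 2 (Oliver, Martin, Rose) there are 3 shares of (2/3)/3 = 2/9 each.
Living: Martin and Rose — each takes 2/9.
Deceased: Oliver. That 2/9 share is carried to generation 3.
At generation 3 (Lydia, Nora) there are 2 shares of (2/9)/2 = 1/9 each.
Living: Lydia and Nora — each takes 1/9.

Lydia 1/9; Martin 2/9; Nora 1/9; Rose 2/9; Winifred 1/3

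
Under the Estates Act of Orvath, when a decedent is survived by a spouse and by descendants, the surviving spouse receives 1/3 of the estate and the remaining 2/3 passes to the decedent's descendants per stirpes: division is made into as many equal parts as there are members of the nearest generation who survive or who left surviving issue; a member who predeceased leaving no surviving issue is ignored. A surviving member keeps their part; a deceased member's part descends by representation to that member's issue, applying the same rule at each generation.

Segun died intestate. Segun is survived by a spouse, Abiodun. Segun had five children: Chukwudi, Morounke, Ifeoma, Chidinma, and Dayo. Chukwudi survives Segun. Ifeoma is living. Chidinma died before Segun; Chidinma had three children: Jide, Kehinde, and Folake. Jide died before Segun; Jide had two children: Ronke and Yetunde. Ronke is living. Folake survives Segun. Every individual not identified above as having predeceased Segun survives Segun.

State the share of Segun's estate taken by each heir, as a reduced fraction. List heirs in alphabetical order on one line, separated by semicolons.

Abiodun, as surviving spouse, takes 1/3.
The remaining 2/3 passes to Segun's descendants per stirpes.
The 2/3 is divided into 5 equal shares of 2/15 among Chukwudi, Morounke, Ifeoma, Chidinma, Dayo.
Chukwudi is living and takes 2/15.
Morounke is living and takes 2/15.
Ifeoma is living and takes 2/15.
Chidinma predeceased; the 2/15 allotted to Chidinma's branch passes to Chidinma's issue by representation.
The 2/15 is divided into 3 equal shares of 2/45 among Jide, Kehinde, Folake.
Jide predeceased; the 2/45 allotted to Jide's branch passes to Jide's issue by representation.
The 2/45 is divided into 2 equal shares of 1/45 among Ronke, Yetunde.
Ronke is living and takes 1/45.
Yetunde is living and takes 1/45.
Kehinde is living and takes 2/45.
Folake is living and takes 2/45.
Dayo is living and takes 2/15.

Abiodun 1/3; Chukwudi 2/15; Dayo 2/15; Folake 2/45; Ifeoma 2/15; Kehinde 2/45; Morounke 2/15; Ronke 1/45; Yetunde 1/45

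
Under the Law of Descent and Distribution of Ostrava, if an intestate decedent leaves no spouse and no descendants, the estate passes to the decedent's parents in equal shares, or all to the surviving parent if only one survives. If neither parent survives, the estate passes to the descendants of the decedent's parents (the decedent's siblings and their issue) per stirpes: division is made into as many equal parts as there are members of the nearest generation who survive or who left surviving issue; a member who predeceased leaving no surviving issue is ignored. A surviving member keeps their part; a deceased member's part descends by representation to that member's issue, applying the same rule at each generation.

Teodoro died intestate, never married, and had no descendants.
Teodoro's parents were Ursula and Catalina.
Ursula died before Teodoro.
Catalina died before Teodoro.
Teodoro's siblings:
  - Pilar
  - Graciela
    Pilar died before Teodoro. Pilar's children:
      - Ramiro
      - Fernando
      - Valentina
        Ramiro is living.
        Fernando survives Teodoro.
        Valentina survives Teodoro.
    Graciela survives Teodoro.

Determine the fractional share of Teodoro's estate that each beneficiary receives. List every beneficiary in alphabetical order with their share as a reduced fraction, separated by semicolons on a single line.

Neither parent survives and there are no descendants, so the estate passes to Teodoro's siblings and their issue per stirpes.
The estate is divided into 2 equal shares of 1/2 among Pilar, Graciela.
Pilar predeceased; the 1/2 allotted to Pilar's branch passes to Pilar's issue by representation.
The 1/2 is divided into 3 equal shares of 1/6 among Ramiro, Fernando, Valentina.
Ramiro is living and takes 1/6.
Fernando is living and takes 1/6.
Valentina is living and takes 1/6.
Graciela is living and takes 1/2.

Fernando 1/6; Graciela 1/2; Ramiro 1/6; Valentina 1/6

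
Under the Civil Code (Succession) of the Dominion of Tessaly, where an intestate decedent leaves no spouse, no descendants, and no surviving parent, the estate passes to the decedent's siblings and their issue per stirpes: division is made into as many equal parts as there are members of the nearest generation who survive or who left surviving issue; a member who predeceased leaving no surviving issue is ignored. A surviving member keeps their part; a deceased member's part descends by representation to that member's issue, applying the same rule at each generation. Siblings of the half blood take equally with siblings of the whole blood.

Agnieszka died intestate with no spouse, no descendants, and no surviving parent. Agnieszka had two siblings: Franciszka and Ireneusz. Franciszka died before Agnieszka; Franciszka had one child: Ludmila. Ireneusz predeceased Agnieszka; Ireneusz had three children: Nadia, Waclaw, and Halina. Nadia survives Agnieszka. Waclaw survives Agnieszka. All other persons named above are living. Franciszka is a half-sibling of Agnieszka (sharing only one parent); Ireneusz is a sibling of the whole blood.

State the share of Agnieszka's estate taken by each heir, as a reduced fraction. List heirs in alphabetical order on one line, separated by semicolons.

No spouse, descendants, or parent survives, so the estate passes to Agnieszka's siblings per stirpes.
Half-blood and whole-blood siblings take equally under the stated rule.
The estate is divided into 2 equal shares of 1/2 among Franciszka, Ireneusz.
Franciszka predeceased; the 1/2 allotted to Franciszka's branch passes to Franciszka's issue by representation.
Ludmila is the sole taker at this level and receives the full 1/2.
Ireneusz predeceased; the 1/2 allotted to Ireneusz's branch passes to Ireneusz's issue by representation.
The 1/2 is divided into 3 equal shares of 1/6 among Nadia, Waclaw, Halina.
Nadia is living and takes 1/6.
Waclaw is living and takes 1/6.
Halina is living and takes 1/6.

Halina 1/6; Ludmila 1/2; Nadia 1/6; Waclaw 1/6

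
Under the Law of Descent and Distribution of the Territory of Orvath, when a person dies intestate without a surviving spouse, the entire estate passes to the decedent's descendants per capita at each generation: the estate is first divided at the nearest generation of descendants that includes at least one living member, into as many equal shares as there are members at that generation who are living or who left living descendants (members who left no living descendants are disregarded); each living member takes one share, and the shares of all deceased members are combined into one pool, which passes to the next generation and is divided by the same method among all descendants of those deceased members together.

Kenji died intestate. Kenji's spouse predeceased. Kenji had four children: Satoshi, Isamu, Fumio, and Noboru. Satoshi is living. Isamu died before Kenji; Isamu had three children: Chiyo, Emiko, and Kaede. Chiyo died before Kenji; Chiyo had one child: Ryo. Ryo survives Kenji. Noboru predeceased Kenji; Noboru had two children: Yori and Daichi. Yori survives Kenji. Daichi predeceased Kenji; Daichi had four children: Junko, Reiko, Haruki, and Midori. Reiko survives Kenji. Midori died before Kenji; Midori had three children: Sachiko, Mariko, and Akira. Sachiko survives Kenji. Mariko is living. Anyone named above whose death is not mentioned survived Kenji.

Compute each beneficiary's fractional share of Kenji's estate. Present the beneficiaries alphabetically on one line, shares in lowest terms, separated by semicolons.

Akira 1/75; Emiko 1/10; Fumio 1/4; Haruki 1/25; Junko 1/25; Kaede 1/10; Mariko 1/75; Reiko 1/25; Ryo 1/25; Sachiko 1/75; Satoshi 1/4; Yori 1/10

There is no surviving spouse, so the entire estate passes to Kenji's descendants per capita at each generation.
At generation 1 (Satoshi, Isamu, Fumio, Noboru) there are 4 shares of (1)/4 = 1/4 each.
Living: Satoshi and Fumio — each takes 1/4.
Deceased: Isamu and Noboru. Their combined 1/2 is pooled and carried to generation 2.
At generation 2 (Chiyo, Emiko, Kaede, Yori, Daichi) there are 5 shares of (1/2)/5 = 1/10 each.
Living: Emiko, Kaede, and Yori — each takes 1/10.
Deceased: Chiyo and Daichi. Their combined 1/5 is pooled and carried to generation 3.
At generation 3 (Ryo, Junko, Reiko, Haruki, Midori) there are 5 shares of (1/5)/5 = 1/25 each.
Living: Ryo, Junko, Reiko, and Haruki — each takes 1/25.
Deceased: Midori. That 1/25 share is carried to generation 4.
At generation 4 (Sachiko, Mariko, Akira) there are 3 shares of (1/25)/3 = 1/75 each.
Living: Sachiko, Mariko, and Akira — each takes 1/75.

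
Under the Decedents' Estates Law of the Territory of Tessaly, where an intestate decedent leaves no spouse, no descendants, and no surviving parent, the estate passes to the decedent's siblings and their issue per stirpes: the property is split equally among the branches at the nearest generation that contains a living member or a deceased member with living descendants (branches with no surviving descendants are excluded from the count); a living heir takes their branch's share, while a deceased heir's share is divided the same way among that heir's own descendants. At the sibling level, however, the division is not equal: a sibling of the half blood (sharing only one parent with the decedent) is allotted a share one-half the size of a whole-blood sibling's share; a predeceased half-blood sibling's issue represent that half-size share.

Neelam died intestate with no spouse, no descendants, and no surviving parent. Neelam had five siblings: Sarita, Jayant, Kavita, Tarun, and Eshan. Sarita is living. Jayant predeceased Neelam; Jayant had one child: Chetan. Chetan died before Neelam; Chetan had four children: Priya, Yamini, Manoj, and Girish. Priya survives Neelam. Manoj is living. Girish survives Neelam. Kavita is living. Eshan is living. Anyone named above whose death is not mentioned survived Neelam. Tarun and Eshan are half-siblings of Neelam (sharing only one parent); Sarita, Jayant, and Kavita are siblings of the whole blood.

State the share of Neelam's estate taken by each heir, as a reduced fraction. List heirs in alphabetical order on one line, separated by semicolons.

Eshan 1/8; Girish 1/16; Kavita 1/4; Manoj 1/16; Priya 1/16; Sarita 1/4; Tarun 1/8; Yamini 1/16

No spouse, descendants, or parent survives, so the estate passes to Neelam's siblings per stirpes.
Half-blood siblings count for one-half the weight of whole-blood siblings at the initial division.
Dividing 1 in proportion to weights (total weight 4): Sarita (weight 1) → 1/4; Jayant (weight 1) → 1/4; Kavita (weight 1) → 1/4; Tarun (weight 1/2) → 1/8; Eshan (weight 1/2) → 1/8.
Sarita is living and takes 1/4.
Jayant predeceased; the 1/4 allotted to Jayant's branch passes to Jayant's issue by representation.
Chetan's line is the sole branch at this level, so the full 1/4 passes to Chetan's issue by representation.
The 1/4 is divided into 4 equal shares of 1/16 among Priya, Yamini, Manoj, Girish.
Priya is living and takes 1/16.
Yamini is living and takes 1/16.
Manoj is living and takes 1/16.
Girish is living and takes 1/16.
Kavita is living and takes 1/4.
Tarun is living and takes 1/8.
Eshan is living and takes 1/8.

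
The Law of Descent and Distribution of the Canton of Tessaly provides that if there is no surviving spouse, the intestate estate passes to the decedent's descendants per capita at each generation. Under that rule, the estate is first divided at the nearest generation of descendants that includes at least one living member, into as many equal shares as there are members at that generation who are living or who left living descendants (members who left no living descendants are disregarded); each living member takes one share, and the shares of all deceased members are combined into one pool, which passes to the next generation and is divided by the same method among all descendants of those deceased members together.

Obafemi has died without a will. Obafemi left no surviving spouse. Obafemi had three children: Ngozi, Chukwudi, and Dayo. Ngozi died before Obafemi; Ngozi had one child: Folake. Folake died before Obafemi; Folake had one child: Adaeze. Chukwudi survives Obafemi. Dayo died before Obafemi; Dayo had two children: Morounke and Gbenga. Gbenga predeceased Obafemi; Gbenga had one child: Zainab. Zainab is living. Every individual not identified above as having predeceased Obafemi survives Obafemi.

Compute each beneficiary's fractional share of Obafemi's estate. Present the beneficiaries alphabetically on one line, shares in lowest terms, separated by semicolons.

Adaeze 2/9; Chukwudi 1/3; Morounke 2/9; Zainab 2/9

There is no surviving spouse, so the entire estate passes to Obafemi's descendants per capita at each generation.
At generation 1 (Ngozi, Chukwudi, Dayo) there are 3 shares of (1)/3 = 1/3 each.
Living: Chukwudi — each takes 1/3.
Deceased: Ngozi and Dayo. Their combined 2/3 is pooled and carried to generation 2.
At generation 2 (Folake, Morounke, Gbenga) there are 3 shares of (2/3)/3 = 2/9 each.
Living: Morounke — each takes 2/9.
Deceased: Folake and Gbenga. Their combined 4/9 is pooled and carried to generation 3.
At generation 3 (Adaeze, Zainab) there are 2 shares of (4/9)/2 = 2/9 each.
Living: Adaeze and Zainab — each takes 2/9.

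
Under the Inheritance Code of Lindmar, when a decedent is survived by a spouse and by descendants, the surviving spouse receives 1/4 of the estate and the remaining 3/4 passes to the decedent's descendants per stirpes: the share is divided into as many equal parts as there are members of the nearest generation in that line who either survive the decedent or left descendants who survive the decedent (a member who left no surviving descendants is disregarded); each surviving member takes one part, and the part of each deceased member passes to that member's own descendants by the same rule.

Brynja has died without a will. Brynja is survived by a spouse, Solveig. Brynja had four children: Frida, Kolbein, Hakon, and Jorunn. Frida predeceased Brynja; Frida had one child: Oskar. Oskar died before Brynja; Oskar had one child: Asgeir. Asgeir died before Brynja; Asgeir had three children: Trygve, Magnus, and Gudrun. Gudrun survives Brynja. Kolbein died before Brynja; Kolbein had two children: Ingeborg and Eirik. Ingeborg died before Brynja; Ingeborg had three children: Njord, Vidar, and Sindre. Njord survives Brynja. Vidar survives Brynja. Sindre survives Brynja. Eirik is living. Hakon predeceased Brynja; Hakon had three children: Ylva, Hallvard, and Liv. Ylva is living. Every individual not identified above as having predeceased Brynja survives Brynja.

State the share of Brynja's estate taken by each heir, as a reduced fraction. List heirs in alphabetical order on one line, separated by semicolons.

Eirik 3/32; Gudrun 1/16; Hallvard 1/16; Jorunn 3/16; Liv 1/16; Magnus 1/16; Njord 1/32; Sindre 1/32; Solveig 1/4; Trygve 1/16; Vidar 1/32; Ylva 1/16

Solveig, as surviving spouse, takes 1/4.
The remaining 3/4 passes to Brynja's descendants per stirpes.
The 3/4 is divided into 4 equal shares of 3/16 among Frida, Kolbein, Hakon, Jorunn.
Frida predeceased; the 3/16 allotted to Frida's branch passes to Frida's issue by representation.
Oskar's line is the sole branch at this level, so the full 3/16 passes to Oskar's issue by representation.
Asgeir's line is the sole branch at this level, so the full 3/16 passes to Asgeir's issue by representation.
The 3/16 is divided into 3 equal shares of 1/16 among Trygve, Magnus, Gudrun.
Trygve is living and takes 1/16.
Magnus is living and takes 1/16.
Gudrun is living and takes 1/16.
Kolbein predeceased; the 3/16 allotted to Kolbein's branch passes to Kolbein's issue by representation.
The 3/16 is divided into 2 equal shares of 3/32 among Ingeborg, Eirik.
Ingeborg predeceased; the 3/32 allotted to Ingeborg's branch passes to Ingeborg's issue by representation.
The 3/32 is divided into 3 equal shares of 1/32 among Njord, Vidar, Sindre.
Njord is living and takes 1/32.
Vidar is living and takes 1/32.
Sindre is living and takes 1/32.
Eirik is living and takes 3/32.
Hakon predeceased; the 3/16 allotted to Hakon's branch passes to Hakon's issue by representation.
The 3/16 is divided into 3 equal shares of 1/16 among Ylva, Hallvard, Liv.
Ylva is living and takes 1/16.
Hallvard is living and takes 1/16.
Liv is living and takes 1/16.
Jorunn is living and takes 3/16.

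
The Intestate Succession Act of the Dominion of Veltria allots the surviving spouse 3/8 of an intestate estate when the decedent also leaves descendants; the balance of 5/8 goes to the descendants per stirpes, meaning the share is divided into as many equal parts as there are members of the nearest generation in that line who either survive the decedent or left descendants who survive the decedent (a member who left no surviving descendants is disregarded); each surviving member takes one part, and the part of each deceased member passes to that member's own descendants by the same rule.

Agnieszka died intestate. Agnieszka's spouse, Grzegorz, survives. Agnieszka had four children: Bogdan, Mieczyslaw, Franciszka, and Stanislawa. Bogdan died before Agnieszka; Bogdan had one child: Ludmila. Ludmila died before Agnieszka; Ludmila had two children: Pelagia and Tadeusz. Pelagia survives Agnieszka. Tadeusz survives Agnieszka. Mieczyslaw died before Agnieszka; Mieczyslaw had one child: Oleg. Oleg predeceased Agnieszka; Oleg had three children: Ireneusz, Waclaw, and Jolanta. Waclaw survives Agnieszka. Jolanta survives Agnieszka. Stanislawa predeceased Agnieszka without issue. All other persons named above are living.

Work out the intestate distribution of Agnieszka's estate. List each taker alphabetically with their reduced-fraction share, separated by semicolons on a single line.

Grzegorz, as surviving spouse, takes 3/8.
The remaining 5/8 passes to Agnieszka's descendants per stirpes.
Stanislawa left no surviving issue, so that branch lapses and is disregarded.
The 5/8 is divided into 3 equal shares of 5/24 among Bogdan, Mieczyslaw, Franciszka.
Bogdan predeceased; the 5/24 allotted to Bogdan's branch passes to Bogdan's issue by representation.
Ludmila's line is the sole branch at this level, so the full 5/24 passes to Ludmila's issue by representation.
The 5/24 is divided into 2 equal shares of 5/48 among Pelagia, Tadeusz.
Pelagia is living and takes 5/48.
Tadeusz is living and takes 5/48.
Mieczyslaw predeceased; the 5/24 allotted to Mieczyslaw's branch passes to Mieczyslaw's issue by representation.
Oleg's line is the sole branch at this level, so the full 5/24 passes to Oleg's issue by representation.
The 5/24 is divided into 3 equal shares of 5/72 among Ireneusz, Waclaw, Jolanta.
Ireneusz is living and takes 5/72.
Waclaw is living and takes 5/72.
Jolanta is living and takes 5/72.
Franciszka is living and takes 5/24.

Franciszka 5/24; Grzegorz 3/8; Ireneusz 5/72; Jolanta 5/72; Pelagia 5/48; Tadeusz 5/48; Waclaw 5/72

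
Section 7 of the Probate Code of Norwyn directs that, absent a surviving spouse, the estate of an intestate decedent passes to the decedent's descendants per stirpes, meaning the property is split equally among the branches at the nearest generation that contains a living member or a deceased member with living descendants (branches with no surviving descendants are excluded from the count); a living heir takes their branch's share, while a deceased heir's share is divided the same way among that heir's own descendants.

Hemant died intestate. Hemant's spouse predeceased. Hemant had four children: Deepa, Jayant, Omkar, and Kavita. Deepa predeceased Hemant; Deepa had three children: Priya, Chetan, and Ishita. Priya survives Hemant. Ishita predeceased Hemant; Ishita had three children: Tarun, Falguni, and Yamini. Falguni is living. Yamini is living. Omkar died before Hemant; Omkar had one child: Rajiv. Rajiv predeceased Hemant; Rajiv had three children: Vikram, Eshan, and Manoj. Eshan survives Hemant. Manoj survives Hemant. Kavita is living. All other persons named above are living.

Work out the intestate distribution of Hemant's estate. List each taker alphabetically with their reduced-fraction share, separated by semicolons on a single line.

There is no surviving spouse, so the entire estate passes to Hemant's descendants per stirpes.
The estate is divided into 4 equal shares of 1/4 among Deepa, Jayant, Omkar, Kavita.
Deepa predeceased; the 1/4 allotted to Deepa's branch passes to Deepa's issue by representation.
The 1/4 is divided into 3 equal shares of 1/12 among Priya, Chetan, Ishita.
Priya is living and takes 1/12.
Chetan is living and takes 1/12.
Ishita predeceased; the 1/12 allotted to Ishita's branch passes to Ishita's issue by representation.
The 1/12 is divided into 3 equal shares of 1/36 among Tarun, Falguni, Yamini.
Tarun is living and takes 1/36.
Falguni is living and takes 1/36.
Yamini is living and takes 1/36.
Jayant is living and takes 1/4.
Omkar predeceased; the 1/4 allotted to Omkar's branch passes to Omkar's issue by representation.
Rajiv's line is the sole branch at this level, so the full 1/4 passes to Rajiv's issue by representation.
The 1/4 is divided into 3 equal shares of 1/12 among Vikram, Eshan, Manoj.
Vikram is living and takes 1/12.
Eshan is living and takes 1/12.
Manoj is living and takes 1/12.
Kavita is living and takes 1/4.

Chetan 1/12; Eshan 1/12; Falguni 1/36; Jayant 1/4; Kavita 1/4; Manoj 1/12; Priya 1/12; Tarun 1/36; Vikram 1/12; Yamini 1/36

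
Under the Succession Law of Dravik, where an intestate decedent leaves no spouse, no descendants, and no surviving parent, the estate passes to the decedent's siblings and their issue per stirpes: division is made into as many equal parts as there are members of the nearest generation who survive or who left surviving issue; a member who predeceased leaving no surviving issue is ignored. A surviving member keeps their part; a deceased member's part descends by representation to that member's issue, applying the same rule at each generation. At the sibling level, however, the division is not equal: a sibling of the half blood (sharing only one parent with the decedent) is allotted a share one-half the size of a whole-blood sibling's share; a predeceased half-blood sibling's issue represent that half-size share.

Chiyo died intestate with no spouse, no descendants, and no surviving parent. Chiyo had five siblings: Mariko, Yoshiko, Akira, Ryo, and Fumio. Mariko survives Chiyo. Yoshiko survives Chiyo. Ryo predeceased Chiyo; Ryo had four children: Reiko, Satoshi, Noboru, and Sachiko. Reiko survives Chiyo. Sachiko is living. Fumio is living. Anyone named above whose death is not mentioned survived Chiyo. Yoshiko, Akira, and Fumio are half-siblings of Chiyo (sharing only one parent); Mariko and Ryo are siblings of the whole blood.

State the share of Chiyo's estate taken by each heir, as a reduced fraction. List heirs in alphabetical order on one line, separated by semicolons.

Akira 1/7; Fumio 1/7; Mariko 2/7; Noboru 1/14; Reiko 1/14; Sachiko 1/14; Satoshi 1/14; Yoshiko 1/7

No spouse, descendants, or parent survives, so the estate passes to Chiyo's siblings per stirpes.
Half-blood siblings count for one-half the weight of whole-blood siblings at the initial division.
Dividing 1 in proportion to weights (total weight 7/2): Mariko (weight 1) → 2/7; Yoshiko (weight 1/2) → 1/7; Akira (weight 1/2) → 1/7; Ryo (weight 1) → 2/7; Fumio (weight 1/2) → 1/7.
Mariko is living and takes 2/7.
Yoshiko is living and takes 1/7.
Akira is living and takes 1/7.
Ryo predeceased; the 2/7 allotted to Ryo's branch passes to Ryo's issue by representation.
The 2/7 is divided into 4 equal shares of 1/14 among Reiko, Satoshi, Noboru, Sachiko.
Reiko is living and takes 1/14.
Satoshi is living and takes 1/14.
Noboru is living and takes 1/14.
Sachiko is living and takes 1/14.
Fumio is living and takes 1/7.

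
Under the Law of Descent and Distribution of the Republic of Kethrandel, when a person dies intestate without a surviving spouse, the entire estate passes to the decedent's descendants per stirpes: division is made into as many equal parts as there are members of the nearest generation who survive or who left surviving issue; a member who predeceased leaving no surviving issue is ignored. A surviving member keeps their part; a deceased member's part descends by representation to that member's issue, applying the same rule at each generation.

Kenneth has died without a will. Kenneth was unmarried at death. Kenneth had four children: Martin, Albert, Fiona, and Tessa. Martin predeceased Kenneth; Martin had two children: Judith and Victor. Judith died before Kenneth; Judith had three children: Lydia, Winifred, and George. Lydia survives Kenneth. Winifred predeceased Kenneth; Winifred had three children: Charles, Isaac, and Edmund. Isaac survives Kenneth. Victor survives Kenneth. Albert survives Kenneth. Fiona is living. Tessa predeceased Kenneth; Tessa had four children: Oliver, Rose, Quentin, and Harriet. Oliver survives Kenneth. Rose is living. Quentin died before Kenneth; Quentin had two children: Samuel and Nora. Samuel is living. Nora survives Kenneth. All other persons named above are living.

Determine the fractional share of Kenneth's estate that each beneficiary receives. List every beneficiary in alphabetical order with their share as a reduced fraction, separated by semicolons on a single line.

There is no surviving spouse, so the entire estate passes to Kenneth's descendants per stirpes.
The estate is divided into 4 equal shares of 1/4 among Martin, Albert, Fiona, Tessa.
Martin predeceased; the 1/4 allotted to Martin's branch passes to Martin's issue by representation.
The 1/4 is divided into 2 equal shares of 1/8 among Judith, Victor.
Judith predeceased; the 1/8 allotted to Judith's branch passes to Judith's issue by representation.
The 1/8 is divided into 3 equal shares of 1/24 among Lydia, Winifred, George.
Lydia is living and takes 1/24.
Winifred predeceased; the 1/24 allotted to Winifred's branch passes to Winifred's issue by representation.
The 1/24 is divided into 3 equal shares of 1/72 among Charles, Isaac, Edmund.
Charles is living and takes 1/72.
Isaac is living and takes 1/72.
Edmund is living and takes 1/72.
George is living and takes 1/24.
Victor is living and takes 1/8.
Albert is living and takes 1/4.
Fiona is living and takes 1/4.
Tessa predeceased; the 1/4 allotted to Tessa's branch passes to Tessa's issue by representation.
The 1/4 is divided into 4 equal shares of 1/16 among Oliver, Rose, Quentin, Harriet.
Oliver is living and takes 1/16.
Rose is living and takes 1/16.
Quentin predeceased; the 1/16 allotted to Quentin's branch passes to Quentin's issue by representation.
The 1/16 is divided into 2 equal shares of 1/32 among Samuel, Nora.
Samuel is living and takes 1/32.
Nora is living and takes 1/32.
Harriet is living and takes 1/16.

Albert 1/4; Charles 1/72; Edmund 1/72; Fiona 1/4; George 1/24; Harriet 1/16; Isaac 1/72; Lydia 1/24; Nora 1/32; Oliver 1/16; Rose 1/16; Samuel 1/32; Victor 1/8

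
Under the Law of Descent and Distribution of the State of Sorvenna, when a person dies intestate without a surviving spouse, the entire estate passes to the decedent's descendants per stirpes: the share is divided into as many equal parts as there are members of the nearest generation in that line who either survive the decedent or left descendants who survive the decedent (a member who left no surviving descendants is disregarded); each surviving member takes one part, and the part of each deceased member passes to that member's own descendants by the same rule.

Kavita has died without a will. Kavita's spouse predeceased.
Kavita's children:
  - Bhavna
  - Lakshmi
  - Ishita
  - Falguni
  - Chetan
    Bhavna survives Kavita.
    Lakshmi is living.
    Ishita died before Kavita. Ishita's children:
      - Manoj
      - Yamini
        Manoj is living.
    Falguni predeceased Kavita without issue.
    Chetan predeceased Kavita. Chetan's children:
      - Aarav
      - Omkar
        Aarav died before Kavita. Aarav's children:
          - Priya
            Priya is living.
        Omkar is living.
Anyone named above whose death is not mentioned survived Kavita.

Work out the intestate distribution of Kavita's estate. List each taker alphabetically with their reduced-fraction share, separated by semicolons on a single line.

There is no surviving spouse, so the entire estate passes to Kavita's descendants per stirpes.
Falguni left no surviving issue, so that branch lapses and is disregarded.
The estate is divided into 4 equal shares of 1/4 among Bhavna, Lakshmi, Ishita, Chetan.
Bhavna is living and takes 1/4.
Lakshmi is living and takes 1/4.
Ishita predeceased; the 1/4 allotted to Ishita's branch passes to Ishita's issue by representation.
The 1/4 is divided into 2 equal shares of 1/8 among Manoj, Yamini.
Manoj is living and takes 1/8.
Yamini is living and takes 1/8.
Chetan predeceased; the 1/4 allotted to Chetan's branch passes to Chetan's issue by representation.
The 1/4 is divided into 2 equal shares of 1/8 among Aarav, Omkar.
Aarav predeceased; the 1/8 allotted to Aarav's branch passes to Aarav's issue by representation.
Priya is the sole taker at this level and receives the full 1/8.
Omkar is living and takes 1/8.

Bhavna 1/4; Lakshmi 1/4; Manoj 1/8; Omkar 1/8; Priya 1/8; Yamini 1/8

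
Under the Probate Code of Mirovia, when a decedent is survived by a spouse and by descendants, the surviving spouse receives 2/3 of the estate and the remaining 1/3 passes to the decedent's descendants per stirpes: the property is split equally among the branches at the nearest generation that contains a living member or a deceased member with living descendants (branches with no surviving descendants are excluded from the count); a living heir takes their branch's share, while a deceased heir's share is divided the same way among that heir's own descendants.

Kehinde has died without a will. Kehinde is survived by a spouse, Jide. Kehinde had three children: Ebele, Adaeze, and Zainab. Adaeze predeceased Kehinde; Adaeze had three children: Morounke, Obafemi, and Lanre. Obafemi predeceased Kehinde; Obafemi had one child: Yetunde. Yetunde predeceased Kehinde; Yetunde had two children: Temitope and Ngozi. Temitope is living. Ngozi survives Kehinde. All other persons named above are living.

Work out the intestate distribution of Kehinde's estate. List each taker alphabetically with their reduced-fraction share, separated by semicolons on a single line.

Jide, as surviving spouse, takes 2/3.
The remaining 1/3 passes to Kehinde's descendants per stirpes.
The 1/3 is divided into 3 equal shares of 1/9 among Ebele, Adaeze, Zainab.
Ebele is living and takes 1/9.
Adaeze predeceased; the 1/9 allotted to Adaeze's branch passes to Adaeze's issue by representation.
The 1/9 is divided into 3 equal shares of 1/27 among Morounke, Obafemi, Lanre.
Morounke is living and takes 1/27.
Obafemi predeceased; the 1/27 allotted to Obafemi's branch passes to Obafemi's issue by representation.
Yetunde's line is the sole branch at this level, so the full 1/27 passes to Yetunde's issue by representation.
The 1/27 is divided into 2 equal shares of 1/54 among Temitope, Ngozi.
Temitope is living and takes 1/54.
Ngozi is living and takes 1/54.
Lanre is living and takes 1/27.
Zainab is living and takes 1/9.

Ebele 1/9; Jide 2/3; Lanre 1/27; Morounke 1/27; Ngozi 1/54; Temitope 1/54; Zainab 1/9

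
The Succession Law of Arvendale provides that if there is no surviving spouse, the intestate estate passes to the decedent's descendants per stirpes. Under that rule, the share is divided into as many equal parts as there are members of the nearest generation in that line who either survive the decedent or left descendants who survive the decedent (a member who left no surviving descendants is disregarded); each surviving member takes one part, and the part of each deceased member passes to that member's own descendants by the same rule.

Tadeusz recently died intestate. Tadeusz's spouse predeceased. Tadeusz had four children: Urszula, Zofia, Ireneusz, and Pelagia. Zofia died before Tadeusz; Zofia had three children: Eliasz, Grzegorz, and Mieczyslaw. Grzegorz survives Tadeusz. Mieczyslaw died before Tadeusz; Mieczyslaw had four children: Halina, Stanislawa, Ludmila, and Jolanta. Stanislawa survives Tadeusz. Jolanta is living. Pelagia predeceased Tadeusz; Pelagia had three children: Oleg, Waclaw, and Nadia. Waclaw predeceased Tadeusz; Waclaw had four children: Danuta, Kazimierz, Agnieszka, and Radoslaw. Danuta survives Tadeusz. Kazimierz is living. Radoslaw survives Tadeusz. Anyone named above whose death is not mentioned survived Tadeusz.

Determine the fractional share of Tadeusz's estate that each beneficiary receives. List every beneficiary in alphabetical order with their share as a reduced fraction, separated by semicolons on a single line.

There is no surviving spouse, so the entire estate passes to Tadeusz's descendants per stirpes.
The estate is divided into 4 equal shares of 1/4 among Urszula, Zofia, Ireneusz, Pelagia.
Urszula is living and takes 1/4.
Zofia predeceased; the 1/4 allotted to Zofia's branch passes to Zofia's issue by representation.
The 1/4 is divided into 3 equal shares of 1/12 among Eliasz, Grzegorz, Mieczyslaw.
Eliasz is living and takes 1/12.
Grzegorz is living and takes 1/12.
Mieczyslaw predeceased; the 1/12 allotted to Mieczyslaw's branch passes to Mieczyslaw's issue by representation.
The 1/12 is divided into 4 equal shares of 1/48 among Halina, Stanislawa, Ludmila, Jolanta.
Halina is living and takes 1/48.
Stanislawa is living and takes 1/48.
Ludmila is living and takes 1/48.
Jolanta is living and takes 1/48.
Ireneusz is living and takes 1/4.
Pelagia predeceased; the 1/4 allotted to Pelagia's branch passes to Pelagia's issue by representation.
The 1/4 is divided into 3 equal shares of 1/12 among Oleg, Waclaw, Nadia.
Oleg is living and takes 1/12.
Waclaw predeceased; the 1/12 allotted to Waclaw's branch passes to Waclaw's issue by representation.
The 1/12 is divided into 4 equal shares of 1/48 among Danuta, Kazimierz, Agnieszka, Radoslaw.
Danuta is living and takes 1/48.
Kazimierz is living and takes 1/48.
Agnieszka is living and takes 1/48.
Radoslaw is living and takes 1/48.
Nadia is living and takes 1/12.

Agnieszka 1/48; Danuta 1/48; Eliasz 1/12; Grzegorz 1/12; Halina 1/48; Ireneusz 1/4; Jolanta 1/48; Kazimierz 1/48; Ludmila 1/48; Nadia 1/12; Oleg 1/12; Radoslaw 1/48; Stanislawa 1/48; Urszula 1/4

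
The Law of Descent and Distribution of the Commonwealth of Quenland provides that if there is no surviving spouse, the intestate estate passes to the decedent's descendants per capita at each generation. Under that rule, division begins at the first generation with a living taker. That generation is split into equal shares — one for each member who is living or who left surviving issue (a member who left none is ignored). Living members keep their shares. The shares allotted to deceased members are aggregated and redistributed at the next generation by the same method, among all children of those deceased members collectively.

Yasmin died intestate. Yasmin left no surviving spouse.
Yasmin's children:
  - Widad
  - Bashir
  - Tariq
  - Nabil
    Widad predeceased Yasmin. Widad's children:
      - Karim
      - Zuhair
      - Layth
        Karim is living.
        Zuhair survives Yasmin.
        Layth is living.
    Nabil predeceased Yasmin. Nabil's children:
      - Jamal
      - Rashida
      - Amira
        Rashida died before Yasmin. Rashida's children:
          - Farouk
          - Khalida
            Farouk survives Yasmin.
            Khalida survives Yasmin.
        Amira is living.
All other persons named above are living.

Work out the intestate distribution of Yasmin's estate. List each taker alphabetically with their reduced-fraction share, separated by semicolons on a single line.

Amira 1/12; Bashir 1/4; Farouk 1/24; Jamal 1/12; Karim 1/12; Khalida 1/24; Layth 1/12; Tariq 1/4; Zuhair 1/12

There is no surviving spouse, so the entire estate passes to Yasmin's descendants per capita at each generation.
At generation 1 (Widad, Bashir, Tariq, Nabil) there are 4 shares of (1)/4 = 1/4 each.
Living: Bashir and Tariq — each takes 1/4.
Deceased: Widad and Nabil. Their combined 1/2 is pooled and carried to generation 2.
At generation 2 (Karim, Zuhair, Layth, Jamal, Rashida, Amira) there are 6 shares of (1/2)/6 = 1/12 each.
Living: Karim, Zuhair, Layth, Jamal, and Amira — each takes 1/12.
Deceased: Rashida. That 1/12 share is carried to generation 3.
At generation 3 (Farouk, Khalida) there are 2 shares of (1/12)/2 = 1/24 each.
Living: Farouk and Khalida — each takes 1/24.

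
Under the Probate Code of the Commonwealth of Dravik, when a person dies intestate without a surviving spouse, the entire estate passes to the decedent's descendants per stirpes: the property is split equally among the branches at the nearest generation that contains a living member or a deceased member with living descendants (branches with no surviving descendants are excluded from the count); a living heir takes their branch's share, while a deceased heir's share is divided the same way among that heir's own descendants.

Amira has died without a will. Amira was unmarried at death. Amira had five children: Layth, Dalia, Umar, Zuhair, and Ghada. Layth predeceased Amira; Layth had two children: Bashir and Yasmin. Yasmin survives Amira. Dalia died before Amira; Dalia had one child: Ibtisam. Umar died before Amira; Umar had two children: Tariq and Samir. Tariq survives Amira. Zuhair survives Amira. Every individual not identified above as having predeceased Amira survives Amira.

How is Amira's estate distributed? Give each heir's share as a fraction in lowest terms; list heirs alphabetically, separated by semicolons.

Bashir 1/10; Ghada 1/5; Ibtisam 1/5; Samir 1/10; Tariq 1/10; Yasmin 1/10; Zuhair 1/5

There is no surviving spouse, so the entire estate passes to Amira's descendants per stirpes.
The estate is divided into 5 equal shares of 1/5 among Layth, Dalia, Umar, Zuhair, Ghada.
Layth predeceased; the 1/5 allotted to Layth's branch passes to Layth's issue by representation.
The 1/5 is divided into 2 equal shares of 1/10 among Bashir, Yasmin.
Bashir is living and takes 1/10.
Yasmin is living and takes 1/10.
Dalia predeceased; the 1/5 allotted to Dalia's branch passes to Dalia's issue by representation.
Ibtisam is the sole taker at this level and receives the full 1/5.
Umar predeceased; the 1/5 allotted to Umar's branch passes to Umar's issue by representation.
The 1/5 is divided into 2 equal shares of 1/10 among Tariq, Samir.
Tariq is living and takes 1/10.
Samir is living and takes 1/10.
Zuhair is living and takes 1/5.
Ghada is living and takes 1/5.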